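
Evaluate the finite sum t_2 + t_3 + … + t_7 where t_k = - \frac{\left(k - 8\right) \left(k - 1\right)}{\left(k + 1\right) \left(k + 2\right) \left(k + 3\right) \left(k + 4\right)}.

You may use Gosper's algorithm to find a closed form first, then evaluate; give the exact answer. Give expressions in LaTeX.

Σ = 7/165

r(k) = k*(k - 7)*(k + 1)/((k - 8)*(k - 1)*(k + 5)) after simplifying.
So A=k + 1 and B=k + 5, with C=k**2 - 9*k + 8.
Need (k + 1)·f(k+1) − (k + 4)·f(k) = k**2 - 9*k + 8.
Bound: deg f ≤ 3.
Match coefficients ⇒ f(k) = k*(k**2 + 3*k + 20)/3.
Certificate R = B(k−1)f/C = k*(k + 4)*(k**2 + 3*k + 20)/(3*(k - 8)*(k - 1)) gives s_k = k*(-k**2 - 3*k - 20)/(3*(k**3 + 6*k**2 + 11*k + 6)).
Verify: (-k**2 + 9*k - 8)/(k**4 + 10*k**3 + 35*k**2 + 50*k + 24) matches t_k.
Sum = s_(8) − s_(2); s_(8) = -16/55, s_(2) = -1/3 ⇒ 7/165.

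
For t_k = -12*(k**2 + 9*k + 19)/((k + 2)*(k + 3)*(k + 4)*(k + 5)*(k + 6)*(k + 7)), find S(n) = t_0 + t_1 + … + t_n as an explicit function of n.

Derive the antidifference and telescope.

S(n) = (-n**3 - 15*n**2 - 71*n - 57)/(12*(n**3 + 15*n**2 + 71*n + 105))

Step 1: r(k) = (k + 2)*(9*k + (k + 1)**2 + 28)/((k + 8)*(k**2 + 9*k + 19)).
Gosper form: A/B · C(k+1)/C(k) with A=k + 2, B=k + 8, C=k**2 + 9*k + 19.
Set up (k + 2)·f(k+1) − (k + 7)·f(k) − (k**2 + 9*k + 19) = 0.
Bound: deg f ≤ 5.
Match coefficients ⇒ f(k) = k*(k + 3)*(k + 5)*(k**2 + 12*k + 44)/144.
R(k) = B(k−1)·f(k)/C(k) = k*(k + 3)*(k + 5)*(k + 7)*(k**2 + 12*k + 44)/(144*(k**2 + 9*k + 19)); s_k = R·t_k = k*(-k**2 - 12*k - 44)/(12*(k**3 + 12*k**2 + 44*k + 48)).
s_(k+1) − s_k = 12*(-k**2 - 9*k - 19)/(k**6 + 27*k**5 + 295*k**4 + 1665*k**3 + 5104*k**2 + 8028*k + 5040) = t_k.
Σ_(k=0)^n t_k = s_(n+1) − s_(0) = ((-n**3 - 15*n**2 - 71*n - 57)/(12*(n**3 + 15*n**2 + 71*n + 105))) − (0), i.e. (-n**3 - 15*n**2 - 71*n - 57)/(12*(n**3 + 15*n**2 + 71*n + 105)).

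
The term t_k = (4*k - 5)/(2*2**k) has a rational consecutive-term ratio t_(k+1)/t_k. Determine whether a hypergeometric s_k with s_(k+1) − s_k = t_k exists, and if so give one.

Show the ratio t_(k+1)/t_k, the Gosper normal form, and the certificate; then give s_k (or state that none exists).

s_k = (1 - 4*k)/2**k

t_(k+1)/t_k = (4*k - 1)/(2*(4*k - 5)).
Factor: A=1/2; B=1; C=k - 5/4.
f must satisfy (1/2)·f(k+1) − (1)·f(k) = k - 5/4.
deg f ≤ 1 (via 0,0,1).
A polynomial solution: f(k) = -(4*k - 1)/2.
So s_k = (B(k−1)f/C)·t_k = (-2*(4*k - 1)/(4*k - 5))·t_k = (1 - 4*k)/2**k.
s_(k+1) − s_k = (4*k - 5)/(2*2**k) = t_k.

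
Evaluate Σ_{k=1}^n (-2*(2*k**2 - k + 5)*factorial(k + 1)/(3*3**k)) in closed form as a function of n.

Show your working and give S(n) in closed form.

S(n) = 3**(-n - 1)*(4*3**n - 4*n**3*factorial(n) - 14*n**2*factorial(n) - 14*n*factorial(n) - 4*factorial(n))

The ratio is (k + 2)*(-k + 2*(k + 1)**2 + 4)/(3*(2*k**2 - k + 5)).
Factor: A=k/3 + 2/3; B=1; C=k**2 - k/2 + 5/2.
f must satisfy (k/3 + 2/3)·f(k+1) − (1)·f(k) = k**2 - k/2 + 5/2.
Bound: deg f ≤ 1.
Coefficient equations give f(k) = 3*(2*k - 1)/2.
Certificate R = B(k−1)f/C = 3*(2*k - 1)/(2*k**2 - k + 5) gives s_k = -2*(2*k - 1)*factorial(k + 1)/3**k.
s_(k+1) − s_k = -2*(2*k**2 - k + 5)*factorial(k + 1)/(3*3**k) = t_k.
Σ_(k=1)^n t_k = s_(n+1) − s_(1) = (-2*3**(-n - 1)*(2*n + 1)*factorial(n + 2)) − (-4/3), i.e. 3**(-n - 1)*(4*3**n - 4*n**3*factorial(n) - 14*n**2*factorial(n) - 14*n*factorial(n) - 4*factorial(n)).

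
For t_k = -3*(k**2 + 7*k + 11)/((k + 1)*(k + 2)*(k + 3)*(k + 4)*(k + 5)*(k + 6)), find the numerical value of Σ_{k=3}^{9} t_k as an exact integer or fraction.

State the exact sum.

t_(k+1)/t_k = (k + 1)*(7*k + (k + 1)**2 + 18)/((k + 7)*(k**2 + 7*k + 11)).
Gosper form: A/B · C(k+1)/C(k) with A=k + 1, B=k + 7, C=k**2 + 7*k + 11.
Need (k + 1)·f(k+1) − (k + 6)·f(k) = k**2 + 7*k + 11.
d = 5 from the (1,1,2) case.
Solving with deg f ≤ 5: f(k) = k*(k + 2)*(k + 4)*(k**2 + 9*k + 23)/45.
Then R = B(k−1)f/C = k*(k + 2)*(k + 4)*(k + 6)*(k**2 + 9*k + 23)/(45*(k**2 + 7*k + 11)), so s_k = R(k)·t_k = k*(-k**2 - 9*k - 23)/(15*(k**3 + 9*k**2 + 23*k + 15)).
Verify: 3*(-k**2 - 7*k - 11)/(k**6 + 21*k**5 + 175*k**4 + 735*k**3 + 1624*k**2 + 1764*k + 720) matches t_k.
Evaluate s at k=10 and k=3: -142/2145 and -59/960; difference -217/45760.

Σ = -217/45760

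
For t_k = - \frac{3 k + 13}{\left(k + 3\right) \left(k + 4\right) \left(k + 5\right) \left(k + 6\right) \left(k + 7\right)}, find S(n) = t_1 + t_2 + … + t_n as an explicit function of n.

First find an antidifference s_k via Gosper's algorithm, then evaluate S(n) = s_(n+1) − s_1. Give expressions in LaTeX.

S(n) = \frac{n \left(- n^{2} - 17 n - 94\right)}{168 \left(n^{3} + 17 n^{2} + 94 n + 168\right)}

The ratio is (k + 3)*(3*k + 16)/((k + 8)*(3*k + 13)).
So A=k + 3 and B=k + 8, with C=k + 13/3.
Solve (k + 3)·f(k+1) − (k + 7)·f(k) = k + 13/3.
Bound: deg f ≤ 4.
Match coefficients ⇒ f(k) = k*(k + 4)*(k**2 + 14*k + 63)/270.
So s_k = (B(k−1)f/C)·t_k = (k*(k + 4)*(k + 7)*(k**2 + 14*k + 63)/(90*(3*k + 13)))·t_k = k*(-k**2 - 14*k - 63)/(90*(k**3 + 14*k**2 + 63*k + 90)).
Check: Δs_k = (-3*k - 13)/(k**5 + 25*k**4 + 245*k**3 + 1175*k**2 + 2754*k + 2520). ✓
s_(n+1) = (-n**3 - 17*n**2 - 94*n - 78)/(90*(n**3 + 17*n**2 + 94*n + 168)) and s_(1) = -13/2520, so S(n) = n*(-n**2 - 17*n - 94)/(168*(n**3 + 17*n**2 + 94*n + 168)).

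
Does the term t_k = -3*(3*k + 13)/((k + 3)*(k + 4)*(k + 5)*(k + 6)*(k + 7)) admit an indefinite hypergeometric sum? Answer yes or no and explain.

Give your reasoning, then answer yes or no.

r(k) = (k + 3)*(3*k + 16)/((k + 8)*(3*k + 13)) after simplifying.
Normal form (A,B,C) = (k + 3, k + 8, k + 13/3).
Need (k + 3)·f(k+1) − (k + 7)·f(k) = k + 13/3.
d = 4 from the (1,1,1) case.
Coefficient equations give f(k) = k*(k + 4)*(k**2 + 14*k + 63)/270.
Then R = B(k−1)f/C = k*(k + 4)*(k + 7)*(k**2 + 14*k + 63)/(90*(3*k + 13)), so s_k = R(k)·t_k = k*(-k**2 - 14*k - 63)/(30*(k**3 + 14*k**2 + 63*k + 90)).
Δs = 3*(-3*k - 13)/(k**5 + 25*k**4 + 245*k**3 + 1175*k**2 + 2754*k + 2520), as required.

Yes. s_k = k*(-k**2 - 14*k - 63)/(30*(k**3 + 14*k**2 + 63*k + 90)).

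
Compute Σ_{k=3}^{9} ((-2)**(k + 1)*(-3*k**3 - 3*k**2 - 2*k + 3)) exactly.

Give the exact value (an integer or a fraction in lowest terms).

r(k) = 2*(-3*k**3 - 12*k**2 - 17*k - 5)/(3*k**3 + 3*k**2 + 2*k - 3) after simplifying.
So A=-2 and B=1, with C=k**3 + k**2 + 2*k/3 - 1.
Set up (-2)·f(k+1) − (1)·f(k) − (k**3 + k**2 + 2*k/3 - 1) = 0.
From deg A=0, deg B=0, deg C=3: d=3.
A polynomial solution: f(k) = -(k**3 - k**2 - 1)/3.
Certificate R = B(k−1)f/C = -(k**3 - k**2 - 1)/(3*k**3 + 3*k**2 + 2*k - 3) gives s_k = (-2)**(k + 1)*(k**3 - k**2 - 1).
Δs = (-2)**(k + 1)*(-3*k**3 - 3*k**2 - 2*k + 3), as required.
Sum = s_(10) − s_(3); s_(10) = -1841152, s_(3) = 272 ⇒ -1841424.

Σ = -1841424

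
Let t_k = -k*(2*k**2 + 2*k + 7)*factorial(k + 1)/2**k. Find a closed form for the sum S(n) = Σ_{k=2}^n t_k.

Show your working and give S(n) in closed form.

t_(k+1)/t_k = (k + 1)*(k + 2)*(2*k + 2*(k + 1)**2 + 9)/(2*k*(2*k**2 + 2*k + 7)).
Gosper form: A/B · C(k+1)/C(k) with A=k/2 + 1, B=1, C=k**3 + k**2 + 7*k/2.
Set up (k/2 + 1)·f(k+1) − (1)·f(k) − (k**3 + k**2 + 7*k/2) = 0.
From deg A=1, deg B=0, deg C=3: d=2.
Match coefficients ⇒ f(k) = 2*k**2 - 2*k - 1.
Certificate R = B(k−1)f/C = 2*(2*k**2 - 2*k - 1)/(k*(2*k**2 + 2*k + 7)) gives s_k = 2**(1 - k)*(-2*k**2 + 2*k + 1)*factorial(k + 1).
Δs = -k*(2*k**2 + 2*k + 7)*factorial(k + 1)/2**k, as required.
s_(n+1) = -(2*n**2 + 2*n - 1)*factorial(n + 2)/2**n and s_(2) = -9, so S(n) = (9*2**n - 2*n**4*factorial(n) - 8*n**3*factorial(n) - 9*n**2*factorial(n) - n*factorial(n) + 2*factorial(n))/2**n.

S(n) = (9*2**n - 2*n**4*factorial(n) - 8*n**3*factorial(n) - 9*n**2*factorial(n) - n*factorial(n) + 2*factorial(n))/2**n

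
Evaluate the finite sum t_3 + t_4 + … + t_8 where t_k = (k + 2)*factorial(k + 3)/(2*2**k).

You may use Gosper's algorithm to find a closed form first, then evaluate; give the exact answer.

Σ = 935460

Step 1: r(k) = (k + 3)*(k + 4)/(2*(k + 2)).
Normal form (A,B,C) = (k/2 + 2, 1, k + 2).
Set up (k/2 + 2)·f(k+1) − (1)·f(k) − (k + 2) = 0.
Bound: deg f ≤ 0.
Coefficient equations give f(k) = 2.
Then R = B(k−1)f/C = 2/(k + 2), so s_k = R(k)·t_k = factorial(k + 3)/2**k.
Δs = (k + 2)*factorial(k + 3)/(2*2**k), as required.
Σ_(k=3)^(8) t_k = s_(9) − s_(3) = 935550 − (90) = 935460.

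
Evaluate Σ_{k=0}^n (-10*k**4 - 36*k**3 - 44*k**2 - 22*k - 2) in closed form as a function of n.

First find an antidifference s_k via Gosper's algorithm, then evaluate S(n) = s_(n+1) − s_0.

r(k) = (5*k**4 + 38*k**3 + 106*k**2 + 129*k + 57)/(5*k**4 + 18*k**3 + 22*k**2 + 11*k + 1) after simplifying.
Gosper form: A/B · C(k+1)/C(k) with A=1, B=1, C=k**4 + 18*k**3/5 + 22*k**2/5 + 11*k/5 + 1/5.
Set up (1)·f(k+1) − (1)·f(k) − (k**4 + 18*k**3/5 + 22*k**2/5 + 11*k/5 + 1/5) = 0.
From deg A=0, deg B=0, deg C=4: d=5.
Coefficient equations give f(k) = k*(k**4 + 2*k**3 - k - 1)/5.
Then R = B(k−1)f/C = k*(k**4 + 2*k**3 - k - 1)/(5*k**4 + 18*k**3 + 22*k**2 + 11*k + 1), so s_k = R(k)·t_k = 2*k*(-k**4 - 2*k**3 + k + 1).
s_(k+1) − s_k = -10*k**4 - 36*k**3 - 44*k**2 - 22*k - 2 = t_k.
s_(n+1) = -2*n**5 - 14*n**4 - 36*n**3 - 42*n**2 - 20*n - 2 and s_(0) = 0, so S(n) = -2*n**5 - 14*n**4 - 36*n**3 - 42*n**2 - 20*n - 2.

S(n) = -2*n**5 - 14*n**4 - 36*n**3 - 42*n**2 - 20*n - 2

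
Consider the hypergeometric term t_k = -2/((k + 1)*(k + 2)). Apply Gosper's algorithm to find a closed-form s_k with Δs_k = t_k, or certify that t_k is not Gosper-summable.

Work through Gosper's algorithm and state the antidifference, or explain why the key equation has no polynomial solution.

t_(k+1)/t_k = (k + 1)/(k + 3).
A = k + 1, B = k + 3, C = 1.
Key eq: (k + 1)·f(k+1) = (k + 2)·f(k) + (1).
deg f ≤ 1 (via 1,1,0).
Solving with deg f ≤ 1: f(k) = k.
Then R = B(k−1)f/C = k*(k + 2), so s_k = R(k)·t_k = -2*k/(k + 1).
Δs = -2/(k**2 + 3*k + 2), as required.

s_k = -2*k/(k + 1)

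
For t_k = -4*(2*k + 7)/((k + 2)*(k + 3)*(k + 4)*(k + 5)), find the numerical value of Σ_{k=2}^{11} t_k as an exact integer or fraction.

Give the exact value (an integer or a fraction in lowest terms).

Σ = -25/168

t_(k+1)/t_k = (k + 2)*(2*k + 9)/((k + 6)*(2*k + 7)).
A = k + 2, B = k + 6, C = k + 7/2.
Set up (k + 2)·f(k+1) − (k + 5)·f(k) − (k + 7/2) = 0.
From deg A=1, deg B=1, deg C=1: d=3.
Coefficient equations give f(k) = k*(k + 3)*(k + 6)/16.
R(k) = B(k−1)·f(k)/C(k) = k*(k + 3)*(k + 5)*(k + 6)/(8*(2*k + 7)); s_k = R·t_k = k*(-k - 6)/(2*(k**2 + 6*k + 8)).
Check: Δs_k = 4*(-2*k - 7)/(k**4 + 14*k**3 + 71*k**2 + 154*k + 120). ✓
Evaluate s at k=12 and k=2: -27/56 and -1/3; difference -25/168.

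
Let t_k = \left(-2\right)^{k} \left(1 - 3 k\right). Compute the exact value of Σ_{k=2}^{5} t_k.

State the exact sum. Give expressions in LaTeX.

Ratio r(k) = 2*(-3*k - 2)/(3*k - 1).
Take A(k)=-2, B(k)=1, C(k)=k - 1/3.
Key eq: (-2)·f(k+1) = (1)·f(k) + (k - 1/3).
deg f ≤ 1 (via 0,0,1).
Solving with deg f ≤ 1: f(k) = -(k - 1)/3.
So s_k = (B(k−1)f/C)·t_k = (-(k - 1)/(3*k - 1))·t_k = (-2)**k*(k - 1).
s_(k+1) − s_k = (-2)**k*(1 - 3*k) = t_k.
Evaluate s at k=6 and k=2: 320 and 4; difference 316.

Σ = 316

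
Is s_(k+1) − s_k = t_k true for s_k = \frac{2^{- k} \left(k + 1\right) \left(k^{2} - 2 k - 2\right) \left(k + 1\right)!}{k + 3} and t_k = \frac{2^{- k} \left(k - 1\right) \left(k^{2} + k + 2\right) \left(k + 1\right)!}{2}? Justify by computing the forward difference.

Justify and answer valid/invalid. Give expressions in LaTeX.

s_(k+1) = (k + 2)*(k**2 - 3)*factorial(k + 2)/(2*2**k*(k + 4))
s_(k+1) − s_k = (k**5 + 5*k**4 + 7*k**3 + 7*k**2 - 12*k - 20)*factorial(k + 1)/(2*2**k*(k + 3)*(k + 4))
(s_(k+1) − s_k) − t_k = -(k**4 + 3*k**3 - k**2 + 5*k - 2)*factorial(k + 1)/(2**k*(k + 3)*(k + 4))

Invalid: residual - \frac{2^{- k} \left(k^{4} + 3 k^{3} - k^{2} + 5 k - 2\right) \left(k + 1\right)!}{\left(k + 3\right) \left(k + 4\right)} ≠ 0.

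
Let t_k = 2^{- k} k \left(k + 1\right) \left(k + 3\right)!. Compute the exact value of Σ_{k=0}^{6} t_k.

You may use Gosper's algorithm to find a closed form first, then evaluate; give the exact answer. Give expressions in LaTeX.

Σ = 283524

Ratio r(k) = k/2 + 3 + 4/k.
Gosper form: A/B · C(k+1)/C(k) with A=k/2 + 2, B=1, C=k**2 + k.
f must satisfy (k/2 + 2)·f(k+1) − (1)·f(k) = k**2 + k.
From deg A=1, deg B=0, deg C=2: d=1.
Match coefficients ⇒ f(k) = 2*(k - 2).
Certificate R = B(k−1)f/C = 2*(k - 2)/(k*(k + 1)) gives s_k = 2**(1 - k)*(k - 2)*factorial(k + 3).
Verify: k*(k + 1)*factorial(k + 3)/2**k matches t_k.
Evaluate s at k=7 and k=0: 283500 and -24; difference 283524.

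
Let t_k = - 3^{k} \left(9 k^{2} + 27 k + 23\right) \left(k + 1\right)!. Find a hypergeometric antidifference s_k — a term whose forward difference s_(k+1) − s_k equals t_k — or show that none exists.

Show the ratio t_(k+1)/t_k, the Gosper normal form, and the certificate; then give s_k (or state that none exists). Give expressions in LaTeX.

Ratio r(k) = 3*(9*k**3 + 63*k**2 + 149*k + 118)/(9*k**2 + 27*k + 23).
Gosper form: A/B · C(k+1)/C(k) with A=3*k + 6, B=1, C=k**2 + 3*k + 23/9.
Key eq: (3*k + 6)·f(k+1) = (1)·f(k) + (k**2 + 3*k + 23/9).
Degrees (1,0,2) ⇒ d ≤ 1.
Match coefficients ⇒ f(k) = (3*k + 1)/9.
Get s_k = R·t_k = -3**k*(3*k + 1)*factorial(k + 1) with R(k) = B(k−1)f(k)/C(k) = (3*k + 1)/(9*k**2 + 27*k + 23).
Verify: -3**k*(9*k**2 + 27*k + 23)*factorial(k + 1) matches t_k.

s_k = - 3^{k} \left(3 k + 1\right) \left(k + 1\right)!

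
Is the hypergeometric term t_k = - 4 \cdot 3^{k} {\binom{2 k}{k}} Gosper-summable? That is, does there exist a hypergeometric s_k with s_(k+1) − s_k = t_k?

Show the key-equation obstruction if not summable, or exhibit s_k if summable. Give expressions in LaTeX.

t_(k+1)/t_k = 6*(2*k + 1)/(k + 1).
So A=12*k + 6 and B=k + 1, with C=1.
Key eq: (12*k + 6)·f(k+1) = (k)·f(k) + (1).
From deg A=1, deg B=1, deg C=0: d=-1.
Negative degree bound (-1): no f exists, t_k not Gosper-summable.

No — t_k has no hypergeometric antidifference.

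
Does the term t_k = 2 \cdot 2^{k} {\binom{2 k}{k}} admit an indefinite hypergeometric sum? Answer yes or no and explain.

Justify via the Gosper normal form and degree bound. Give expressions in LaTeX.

No — negative degree bound, so no certificate f.

r(k) = 4*(2*k + 1)/(k + 1) after simplifying.
Factor: A=8*k + 4; B=k + 1; C=1.
Key eq: (8*k + 4)·f(k+1) = (k)·f(k) + (1).
From deg A=1, deg B=1, deg C=0: d=-1.
deg f ≤ -1 is impossible — no certificate.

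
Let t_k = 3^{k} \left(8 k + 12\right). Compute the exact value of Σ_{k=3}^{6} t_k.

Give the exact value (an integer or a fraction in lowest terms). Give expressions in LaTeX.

Ratio r(k) = 3*(2*k + 5)/(2*k + 3).
So A=3 and B=1, with C=k + 3/2.
f must satisfy (3)·f(k+1) − (1)·f(k) = k + 3/2.
From deg A=0, deg B=0, deg C=1: d=1.
Match coefficients ⇒ f(k) = k/2.
Certificate R = B(k−1)f/C = k/(2*k + 3) gives s_k = 4*3**k*k.
Verify: 3**k*(8*k + 12) matches t_k.
Evaluate s at k=7 and k=3: 61236 and 324; difference 60912.

Σ = 60912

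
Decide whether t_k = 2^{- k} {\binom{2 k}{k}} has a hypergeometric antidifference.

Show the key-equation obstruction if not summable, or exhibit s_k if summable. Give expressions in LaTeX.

Step 1: r(k) = (2*k + 1)/(k + 1).
Gosper form: A/B · C(k+1)/C(k) with A=2*k + 1, B=k + 1, C=1.
Set up (2*k + 1)·f(k+1) − (k)·f(k) − (1) = 0.
d = -1 from the (1,1,0) case.
d = -1 < 0 ⇒ no nonzero polynomial f; not summable.

No — negative degree bound, so no certificate f.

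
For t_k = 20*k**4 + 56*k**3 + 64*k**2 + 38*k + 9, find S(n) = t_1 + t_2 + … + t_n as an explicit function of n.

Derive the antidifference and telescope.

Ratio r(k) = (20*k**4 + 136*k**3 + 352*k**2 + 414*k + 187)/(20*k**4 + 56*k**3 + 64*k**2 + 38*k + 9).
Normal form (A,B,C) = (1, 1, k**4 + 14*k**3/5 + 16*k**2/5 + 19*k/10 + 9/20).
Solve (1)·f(k+1) − (1)·f(k) = k**4 + 14*k**3/5 + 16*k**2/5 + 19*k/10 + 9/20.
deg f ≤ 5 (via 0,0,4).
A polynomial solution: f(k) = k**2*(4*k**3 + 4*k**2 + 1)/20.
R(k) = B(k−1)·f(k)/C(k) = k**2*(4*k**3 + 4*k**2 + 1)/(20*k**4 + 56*k**3 + 64*k**2 + 38*k + 9); s_k = R·t_k = 4*k**5 + 4*k**4 + k**2.
Δs = 20*k**4 + 56*k**3 + 64*k**2 + 38*k + 9, as required.
Evaluate: s_(n+1) = 4*n**5 + 24*n**4 + 56*n**3 + 65*n**2 + 38*n + 9; subtract s_(1) = 9 ⇒ S(n) = n*(4*n**4 + 24*n**3 + 56*n**2 + 65*n + 38).

S(n) = n*(4*n**4 + 24*n**3 + 56*n**2 + 65*n + 38)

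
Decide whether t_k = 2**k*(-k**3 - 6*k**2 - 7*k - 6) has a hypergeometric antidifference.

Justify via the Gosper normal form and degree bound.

Yes. s_k = 2**k*(-k**3 - k - 2).

Ratio r(k) = 2*(k**3 + 9*k**2 + 22*k + 20)/(k**3 + 6*k**2 + 7*k + 6).
Gosper form: A/B · C(k+1)/C(k) with A=2, B=1, C=k**3 + 6*k**2 + 7*k + 6.
Solve (2)·f(k+1) − (1)·f(k) = k**3 + 6*k**2 + 7*k + 6.
Bound: deg f ≤ 3.
A polynomial solution: f(k) = (k + 1)*(k**2 - k + 2).
Then R = B(k−1)f/C = (k + 1)*(k**2 - k + 2)/(k**3 + 6*k**2 + 7*k + 6), so s_k = R(k)·t_k = 2**k*(-k**3 - k - 2).
Verify: 2**k*(k**3 - k - 2*(k + 1)**3 - 4) matches t_k.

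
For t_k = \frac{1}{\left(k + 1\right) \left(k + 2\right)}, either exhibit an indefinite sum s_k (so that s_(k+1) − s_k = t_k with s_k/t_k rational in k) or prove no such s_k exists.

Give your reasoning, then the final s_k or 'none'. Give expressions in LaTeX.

t_(k+1)/t_k = (k + 1)/(k + 3).
Gosper form: A/B · C(k+1)/C(k) with A=k + 1, B=k + 3, C=1.
Solve (k + 1)·f(k+1) − (k + 2)·f(k) = 1.
From deg A=1, deg B=1, deg C=0: d=1.
A polynomial solution: f(k) = k.
Certificate R = B(k−1)f/C = k*(k + 2) gives s_k = k/(k + 1).
Δs = 1/(k**2 + 3*k + 2), as required.

s_k = \frac{k}{k + 1}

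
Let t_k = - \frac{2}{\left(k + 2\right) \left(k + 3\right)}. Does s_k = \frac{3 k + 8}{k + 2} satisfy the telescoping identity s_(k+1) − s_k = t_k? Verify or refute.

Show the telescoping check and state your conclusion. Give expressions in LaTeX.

s_(k+1) = (3*k + 11)/(k + 3)
s_(k+1) − s_k = -2/(k**2 + 5*k + 6)
(s_(k+1) − s_k) − t_k = 0

valid; difference matches t_k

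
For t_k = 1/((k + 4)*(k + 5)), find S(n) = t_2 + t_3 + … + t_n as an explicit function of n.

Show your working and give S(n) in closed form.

r(k) = (k + 4)/(k + 6) after simplifying.
Normal form (A,B,C) = (k + 4, k + 6, 1).
Need (k + 4)·f(k+1) − (k + 5)·f(k) = 1.
From deg A=1, deg B=1, deg C=0: d=1.
Solving with deg f ≤ 1: f(k) = k/4.
Certificate R = B(k−1)f/C = k*(k + 5)/4 gives s_k = k/(4*(k + 4)).
s_(k+1) − s_k = 1/(k**2 + 9*k + 20) = t_k.
Telescope: S(n) = s_(n+1) − s_(2) = (n + 1)/(4*(n + 5)) − (1/12) = (n - 1)/(6*(n + 5)).

S(n) = (n - 1)/(6*(n + 5))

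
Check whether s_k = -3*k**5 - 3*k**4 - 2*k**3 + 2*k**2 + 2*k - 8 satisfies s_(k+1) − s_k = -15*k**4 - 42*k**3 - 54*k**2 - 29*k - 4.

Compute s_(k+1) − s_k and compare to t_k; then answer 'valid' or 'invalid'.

valid (s_(k+1) − s_k reduces to t_k)

s_(k+1) = -3*k**5 - 18*k**4 - 44*k**3 - 52*k**2 - 27*k - 12
s_(k+1) − s_k = -15*k**4 - 42*k**3 - 54*k**2 - 29*k - 4
(s_(k+1) − s_k) − t_k = 0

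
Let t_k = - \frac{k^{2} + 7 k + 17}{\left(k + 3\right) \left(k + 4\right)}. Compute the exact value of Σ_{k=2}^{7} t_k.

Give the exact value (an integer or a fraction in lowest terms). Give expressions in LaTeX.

Σ = -72/11

The ratio is (k + 3)*(7*k + (k + 1)**2 + 24)/((k + 5)*(k**2 + 7*k + 17)).
A = k + 3, B = k + 5, C = k**2 + 7*k + 17.
Solve (k + 3)·f(k+1) − (k + 4)·f(k) = k**2 + 7*k + 17.
Degrees (1,1,2) ⇒ d ≤ 2.
Solve for f: f(k) = k*(3*k + 14)/3 (degree 2 ≤ 2).
So s_k = (B(k−1)f/C)·t_k = (k*(k + 4)*(3*k + 14)/(3*(k**2 + 7*k + 17)))·t_k = k*(-3*k - 14)/(3*(k + 3)).
Verify: (-k**2 - 7*k - 17)/(k**2 + 7*k + 12) matches t_k.
Evaluate s at k=8 and k=2: -304/33 and -8/3; difference -72/11.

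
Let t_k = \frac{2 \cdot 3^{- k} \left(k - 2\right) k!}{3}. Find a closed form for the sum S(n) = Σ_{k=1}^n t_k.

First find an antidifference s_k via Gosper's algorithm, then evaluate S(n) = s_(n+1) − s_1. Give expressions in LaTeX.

S(n) = 2 \cdot 3^{- n - 1} \left(- 3^{n} + n n! + n!\right)

t_(k+1)/t_k = (k**2 - 1)/(3*(k - 2)).
Normal form (A,B,C) = (k/3 + 1/3, 1, k - 2).
Key eq: (k/3 + 1/3)·f(k+1) = (1)·f(k) + (k - 2).
d = 0 from the (1,0,1) case.
Solve for f: f(k) = 3 (degree 0 ≤ 0).
R(k) = B(k−1)·f(k)/C(k) = 3/(k - 2); s_k = R·t_k = 2*factorial(k)/3**k.
s_(k+1) − s_k = 2*(k - 2)*factorial(k)/(3*3**k) = t_k.
Telescope: S(n) = s_(n+1) − s_(1) = 2*3**(-n - 1)*factorial(n + 1) − (2/3) = 2*3**(-n - 1)*(-3**n + n*factorial(n) + factorial(n)).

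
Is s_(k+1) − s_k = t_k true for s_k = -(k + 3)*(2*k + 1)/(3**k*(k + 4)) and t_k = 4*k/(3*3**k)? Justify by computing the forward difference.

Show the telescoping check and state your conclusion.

s_(k+1) = -(k + 4)*(2*k + 3)/(3*3**k*(k + 5))
s_(k+1) − s_k = (4*k**3 + 32*k**2 + 58*k - 3)/(3*3**k*(k**2 + 9*k + 20))
(s_(k+1) − s_k) − t_k = (-4*k**2 - 22*k - 3)/(3*3**k*(k**2 + 9*k + 20))

Invalid: residual (-4*k**2 - 22*k - 3)/(3*3**k*(k**2 + 9*k + 20)) ≠ 0.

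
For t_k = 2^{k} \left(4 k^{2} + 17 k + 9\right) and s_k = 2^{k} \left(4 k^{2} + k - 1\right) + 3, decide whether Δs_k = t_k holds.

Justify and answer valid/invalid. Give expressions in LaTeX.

valid (s_(k+1) − s_k reduces to t_k)

s_(k+1) = 2**(k + 1)*(k + 4*(k + 1)**2) + 3
s_(k+1) − s_k = 2**k*(4*k**2 + 17*k + 9)
(s_(k+1) − s_k) − t_k = 0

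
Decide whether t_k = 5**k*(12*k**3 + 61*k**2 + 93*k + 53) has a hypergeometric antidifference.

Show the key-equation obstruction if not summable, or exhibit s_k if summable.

t_(k+1)/t_k = 5*(12*k**3 + 97*k**2 + 251*k + 219)/(12*k**3 + 61*k**2 + 93*k + 53).
So A=5 and B=1, with C=k**3 + 61*k**2/12 + 31*k/4 + 53/12.
Set up (5)·f(k+1) − (1)·f(k) − (k**3 + 61*k**2/12 + 31*k/4 + 53/12) = 0.
d = 3 from the (0,0,3) case.
Solve for f: f(k) = (3*k**3 + 4*k**2 + 2*k + 2)/12 (degree 3 ≤ 3).
Then R = B(k−1)f/C = (3*k**3 + 4*k**2 + 2*k + 2)/(12*k**3 + 61*k**2 + 93*k + 53), so s_k = R(k)·t_k = 5**k*(3*k**3 + 4*k**2 + 2*k + 2).
Δs = 5**k*(12*k**3 + 61*k**2 + 93*k + 53), as required.

Yes. s_k = 5**k*(3*k**3 + 4*k**2 + 2*k + 2).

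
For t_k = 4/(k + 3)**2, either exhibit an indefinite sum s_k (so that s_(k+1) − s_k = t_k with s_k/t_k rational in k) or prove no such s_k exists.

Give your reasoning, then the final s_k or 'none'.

none (Gosper's algorithm certifies no s_k)

t_(k+1)/t_k = (k + 3)**2/(k + 4)**2.
Gosper form: A/B · C(k+1)/C(k) with A=k**2 + 6*k + 9, B=k**2 + 8*k + 16, C=1.
Key eq: (k**2 + 6*k + 9)·f(k+1) = (k**2 + 6*k + 9)·f(k) + (1).
d = 0 from the (2,2,0) case.
Generic f = c0 gives residual -1; -1 = 0 cannot hold, so t_k is not Gosper-summable.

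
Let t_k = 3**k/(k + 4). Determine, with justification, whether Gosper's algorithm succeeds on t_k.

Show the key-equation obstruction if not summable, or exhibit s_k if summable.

No; the degree bound rules out any f.

Ratio r(k) = 3*(k + 4)/(k + 5).
Gosper form: A/B · C(k+1)/C(k) with A=3*k + 12, B=k + 5, C=1.
Need (3*k + 12)·f(k+1) − (k + 4)·f(k) = 1.
From deg A=1, deg B=1, deg C=0: d=-1.
Bound -1 < 0, so the key equation has no polynomial solution.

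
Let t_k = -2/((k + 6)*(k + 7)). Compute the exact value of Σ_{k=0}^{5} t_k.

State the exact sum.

Σ = -1/6

t_(k+1)/t_k = (k + 6)/(k + 8).
Factor: A=k + 6; B=k + 8; C=1.
f must satisfy (k + 6)·f(k+1) − (k + 7)·f(k) = 1.
From deg A=1, deg B=1, deg C=0: d=1.
Solving with deg f ≤ 1: f(k) = k/6.
Certificate R = B(k−1)f/C = k*(k + 7)/6 gives s_k = -k/(3*k + 18).
s_(k+1) − s_k = -2/(k**2 + 13*k + 42) = t_k.
Telescoping: Σ = s_(6) − s_(0) = -1/6 − (0) = -1/6.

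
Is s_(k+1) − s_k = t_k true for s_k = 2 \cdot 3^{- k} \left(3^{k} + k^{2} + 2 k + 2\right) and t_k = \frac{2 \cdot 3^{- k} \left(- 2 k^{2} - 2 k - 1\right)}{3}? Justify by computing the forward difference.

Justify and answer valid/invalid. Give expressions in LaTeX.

valid; difference matches t_k

s_(k+1) = 2*(3*3**k + k**2 + 4*k + 5)/(3*3**k)
s_(k+1) − s_k = 2*(-2*k**2 - 2*k - 1)/(3*3**k)
(s_(k+1) − s_k) − t_k = 0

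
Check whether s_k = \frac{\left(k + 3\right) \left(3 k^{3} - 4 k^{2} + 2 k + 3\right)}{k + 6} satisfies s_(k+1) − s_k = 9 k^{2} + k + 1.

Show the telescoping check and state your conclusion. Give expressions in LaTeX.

s_(k+1) = (3*k**4 + 17*k**3 + 23*k**2 + 16*k + 16)/(k + 7)
s_(k+1) − s_k = (9*k**4 + 100*k**3 + 215*k**2 + 40*k + 33)/(k**2 + 13*k + 42)
(s_(k+1) − s_k) − t_k = 3*(-6*k**3 - 59*k**2 - 5*k - 3)/(k**2 + 13*k + 42)

Invalid: residual \frac{3 \left(- 6 k^{3} - 59 k^{2} - 5 k - 3\right)}{k^{2} + 13 k + 42} ≠ 0.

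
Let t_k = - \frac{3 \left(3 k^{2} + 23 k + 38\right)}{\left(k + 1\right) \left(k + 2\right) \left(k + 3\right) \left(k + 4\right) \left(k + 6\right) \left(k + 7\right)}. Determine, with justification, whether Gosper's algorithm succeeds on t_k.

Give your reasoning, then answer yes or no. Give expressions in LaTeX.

Step 1: r(k) = (k + 1)*(k + 6)*(23*k + 3*(k + 1)**2 + 61)/((k + 5)*(k + 8)*(3*k**2 + 23*k + 38)).
Normal form (A,B,C) = (k + 1, k + 8, k**3 + 38*k**2/3 + 51*k + 190/3).
Set up (k + 1)·f(k+1) − (k + 7)·f(k) − (k**3 + 38*k**2/3 + 51*k + 190/3) = 0.
Bound: deg f ≤ 6.
Solving with deg f ≤ 6: f(k) = k*(k + 2)*(k + 4)*(k + 5)*(k**2 + 10*k + 27)/54.
R(k) = B(k−1)·f(k)/C(k) = k*(k + 2)*(k + 4)*(k + 7)*(k**2 + 10*k + 27)/(18*(3*k**2 + 23*k + 38)); s_k = R·t_k = k*(-k**2 - 10*k - 27)/(6*(k**3 + 10*k**2 + 27*k + 18)).
Δs = 3*(-3*k**2 - 23*k - 38)/(k**6 + 23*k**5 + 207*k**4 + 925*k**3 + 2144*k**2 + 2412*k + 1008), as required.

Yes. s_k = \frac{k \left(- k^{2} - 10 k - 27\right)}{6 \left(k^{3} + 10 k^{2} + 27 k + 18\right)}.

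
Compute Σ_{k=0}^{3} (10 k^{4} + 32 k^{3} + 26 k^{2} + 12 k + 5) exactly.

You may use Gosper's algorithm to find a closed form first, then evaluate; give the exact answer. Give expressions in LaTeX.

Ratio r(k) = (10*k**4 + 72*k**3 + 182*k**2 + 200*k + 85)/(10*k**4 + 32*k**3 + 26*k**2 + 12*k + 5).
Factor: A=1; B=1; C=k**4 + 16*k**3/5 + 13*k**2/5 + 6*k/5 + 1/2.
f must satisfy (1)·f(k+1) − (1)·f(k) = k**4 + 16*k**3/5 + 13*k**2/5 + 6*k/5 + 1/2.
Degrees (0,0,4) ⇒ d ≤ 5.
Solve for f: f(k) = k*(2*k**4 + 3*k**3 - 4*k**2 + k + 3)/10 (degree 5 ≤ 5).
Then R = B(k−1)f/C = k*(2*k**4 + 3*k**3 - 4*k**2 + k + 3)/(10*k**4 + 32*k**3 + 26*k**2 + 12*k + 5), so s_k = R(k)·t_k = k*(2*k**4 + 3*k**3 - 4*k**2 + k + 3).
Δs = 10*k**4 + 32*k**3 + 26*k**2 + 12*k + 5, as required.
Sum = s_(4) − s_(0); s_(4) = 2588, s_(0) = 0 ⇒ 2588.

Σ = 2588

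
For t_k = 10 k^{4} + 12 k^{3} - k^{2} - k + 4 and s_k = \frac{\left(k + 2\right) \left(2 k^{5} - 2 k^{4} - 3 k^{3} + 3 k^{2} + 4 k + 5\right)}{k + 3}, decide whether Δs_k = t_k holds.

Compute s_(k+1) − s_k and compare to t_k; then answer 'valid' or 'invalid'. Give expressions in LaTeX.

s_(k+1) = (2*k**6 + 14*k**5 + 33*k**4 + 29*k**3 + 9*k**2 + 18*k + 27)/(k + 4)
s_(k+1) − s_k = (10*k**6 + 74*k**5 + 159*k**4 + 98*k**3 - 8*k**2 + 19*k + 41)/(k**2 + 7*k + 12)
(s_(k+1) − s_k) − t_k = (-8*k**5 - 44*k**4 - 38*k**3 + 7*k**2 + 3*k - 7)/(k**2 + 7*k + 12)

Invalid: residual \frac{- 8 k^{5} - 44 k^{4} - 38 k^{3} + 7 k^{2} + 3 k - 7}{k^{2} + 7 k + 12} ≠ 0.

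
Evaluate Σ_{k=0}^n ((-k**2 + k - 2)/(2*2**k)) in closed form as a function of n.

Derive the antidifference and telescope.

S(n) = 2**(-n - 1)*(-2**(n + 3) + n**2 + 3*n + 6)

Step 1: r(k) = (k**2 + k + 2)/(2*(k**2 - k + 2)).
Gosper form: A/B · C(k+1)/C(k) with A=1/2, B=1, C=k**2 - k + 2.
Need (1/2)·f(k+1) − (1)·f(k) = k**2 - k + 2.
Bound: deg f ≤ 2.
Match coefficients ⇒ f(k) = -2*(k**2 + k + 4).
Certificate R = B(k−1)f/C = -2*(k**2 + k + 4)/(k**2 - k + 2) gives s_k = (k**2 + k + 4)/2**k.
s_(k+1) − s_k = (-k**2 + k - 2)/(2*2**k) = t_k.
s_(n+1) = 2**(-n - 1)*(n**2 + 3*n + 6) and s_(0) = 4, so S(n) = 2**(-n - 1)*(-2**(n + 3) + n**2 + 3*n + 6).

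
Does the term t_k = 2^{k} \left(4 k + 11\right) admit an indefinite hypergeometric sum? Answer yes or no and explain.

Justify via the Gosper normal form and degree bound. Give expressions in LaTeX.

Step 1: r(k) = 2*(4*k + 15)/(4*k + 11).
Gosper form: A/B · C(k+1)/C(k) with A=2, B=1, C=k + 11/4.
Need (2)·f(k+1) − (1)·f(k) = k + 11/4.
deg f ≤ 1 (via 0,0,1).
Coefficient equations give f(k) = (4*k + 3)/4.
So s_k = (B(k−1)f/C)·t_k = ((4*k + 3)/(4*k + 11))·t_k = 2**k*(4*k + 3).
Verify: 2**k*(4*k + 11) matches t_k.

Yes. s_k = 2^{k} \left(4 k + 3\right).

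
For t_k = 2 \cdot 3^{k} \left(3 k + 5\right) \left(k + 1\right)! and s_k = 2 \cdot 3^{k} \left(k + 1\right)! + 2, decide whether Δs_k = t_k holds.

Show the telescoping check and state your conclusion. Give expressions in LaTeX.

s_(k+1) = 2*3**(k + 1)*factorial(k + 2) + 2
s_(k+1) − s_k = 2*3**k*(3*k + 5)*factorial(k + 1)
(s_(k+1) − s_k) − t_k = 0

valid (s_(k+1) − s_k reduces to t_k)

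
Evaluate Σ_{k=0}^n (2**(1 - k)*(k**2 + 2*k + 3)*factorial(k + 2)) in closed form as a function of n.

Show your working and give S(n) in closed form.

S(n) = 2**(1 - n)*(n + 1)*factorial(n + 3)

t_(k+1)/t_k = (k + 3)*(2*k + (k + 1)**2 + 5)/(2*(k**2 + 2*k + 3)).
So A=k/2 + 3/2 and B=1, with C=k**2 + 2*k + 3.
Key eq: (k/2 + 3/2)·f(k+1) = (1)·f(k) + (k**2 + 2*k + 3).
Degrees (1,0,2) ⇒ d ≤ 1.
A polynomial solution: f(k) = 2*k.
So s_k = (B(k−1)f/C)·t_k = (2*k/(k**2 + 2*k + 3))·t_k = 2**(2 - k)*k*factorial(k + 2).
Δs = 2**(1 - k)*(k**2 + 2*k + 3)*factorial(k + 2), as required.
Evaluate: s_(n+1) = 2**(1 - n)*(n + 1)*factorial(n + 3); subtract s_(0) = 0 ⇒ S(n) = 2**(1 - n)*(n + 1)*factorial(n + 3).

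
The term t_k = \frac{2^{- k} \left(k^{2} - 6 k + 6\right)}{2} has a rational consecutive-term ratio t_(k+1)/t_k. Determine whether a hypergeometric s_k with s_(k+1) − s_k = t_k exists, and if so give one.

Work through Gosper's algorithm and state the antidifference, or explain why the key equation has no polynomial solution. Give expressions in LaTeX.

s_k = 2^{- k} \left(- k^{2} + 4 k - 3\right)

The ratio is (-6*k + (k + 1)**2)/(2*(k**2 - 6*k + 6)).
So A=1/2 and B=1, with C=k**2 - 6*k + 6.
f must satisfy (1/2)·f(k+1) − (1)·f(k) = k**2 - 6*k + 6.
Bound: deg f ≤ 2.
Solving with deg f ≤ 2: f(k) = -2*(k - 3)*(k - 1).
Get s_k = R·t_k = (-k**2 + 4*k - 3)/2**k with R(k) = B(k−1)f(k)/C(k) = -2*(k - 3)*(k - 1)/(k**2 - 6*k + 6).
s_(k+1) − s_k = (k**2 - 6*k + 6)/(2*2**k) = t_k.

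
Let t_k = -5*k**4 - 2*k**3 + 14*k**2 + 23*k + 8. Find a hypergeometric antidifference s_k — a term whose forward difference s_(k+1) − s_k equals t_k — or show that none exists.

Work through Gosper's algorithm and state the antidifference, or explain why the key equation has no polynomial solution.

s_k = k*(-k**4 + 2*k**3 + 4*k**2 + 4*k - 1)

t_(k+1)/t_k = (5*k**4 + 22*k**3 + 22*k**2 - 25*k - 38)/(5*k**4 + 2*k**3 - 14*k**2 - 23*k - 8).
Normal form (A,B,C) = (1, 1, k**4 + 2*k**3/5 - 14*k**2/5 - 23*k/5 - 8/5).
Solve (1)·f(k+1) − (1)·f(k) = k**4 + 2*k**3/5 - 14*k**2/5 - 23*k/5 - 8/5.
From deg A=0, deg B=0, deg C=4: d=5.
A polynomial solution: f(k) = k*(k**4 - 2*k**3 - 4*k**2 - 4*k + 1)/5.
Certificate R = B(k−1)f/C = k*(k**4 - 2*k**3 - 4*k**2 - 4*k + 1)/(5*k**4 + 2*k**3 - 14*k**2 - 23*k - 8) gives s_k = k*(-k**4 + 2*k**3 + 4*k**2 + 4*k - 1).
Verify: -5*k**4 - 2*k**3 + 14*k**2 + 23*k + 8 matches t_k.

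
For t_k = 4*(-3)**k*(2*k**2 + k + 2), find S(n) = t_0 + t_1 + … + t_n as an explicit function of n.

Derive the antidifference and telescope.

S(n) = 6*(-3)**n*n**2 + 6*(-3)**n*n + 6*(-3)**n + 2

The ratio is 3*(-2*k**2 - 5*k - 5)/(2*k**2 + k + 2).
Gosper form: A/B · C(k+1)/C(k) with A=-3, B=1, C=k**2 + k/2 + 1.
Solve (-3)·f(k+1) − (1)·f(k) = k**2 + k/2 + 1.
Bound: deg f ≤ 2.
Solving with deg f ≤ 2: f(k) = -(k**2 - k + 1)/4.
Certificate R = B(k−1)f/C = -(k**2 - k + 1)/(2*(2*k**2 + k + 2)) gives s_k = 2*(-3)**k*(-k**2 + k - 1).
s_(k+1) − s_k = 4*(-3)**k*(2*k**2 + k + 2) = t_k.
s_(n+1) = 6*(-3)**n*(n**2 + n + 1) and s_(0) = -2, so S(n) = 6*(-3)**n*n**2 + 6*(-3)**n*n + 6*(-3)**n + 2.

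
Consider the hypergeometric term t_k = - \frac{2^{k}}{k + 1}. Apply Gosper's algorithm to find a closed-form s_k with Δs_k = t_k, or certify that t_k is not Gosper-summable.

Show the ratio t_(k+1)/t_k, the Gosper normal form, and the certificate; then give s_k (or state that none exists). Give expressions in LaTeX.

not Gosper-summable; s_k does not exist

Compute t_(k+1)/t_k: get 2*(k + 1)/(k + 2).
Factor: A=2*k + 2; B=k + 2; C=1.
Key eq: (2*k + 2)·f(k+1) = (k + 1)·f(k) + (1).
Bound: deg f ≤ -1.
d = -1 < 0 ⇒ no nonzero polynomial f; not summable.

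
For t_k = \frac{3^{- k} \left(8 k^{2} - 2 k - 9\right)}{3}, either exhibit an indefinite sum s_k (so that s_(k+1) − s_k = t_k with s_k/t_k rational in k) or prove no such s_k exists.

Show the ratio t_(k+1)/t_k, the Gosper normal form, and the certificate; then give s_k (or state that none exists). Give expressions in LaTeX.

Ratio r(k) = (8*k**2 + 14*k - 3)/(3*(8*k**2 - 2*k - 9)).
Gosper form: A/B · C(k+1)/C(k) with A=1/3, B=1, C=k**2 - k/4 - 9/8.
Set up (1/3)·f(k+1) − (1)·f(k) − (k**2 - k/4 - 9/8) = 0.
deg f ≤ 2 (via 0,0,2).
Coefficient equations give f(k) = -3*(k + 1)*(4*k - 1)/8.
R(k) = B(k−1)·f(k)/C(k) = -3*(k + 1)*(4*k - 1)/(8*k**2 - 2*k - 9); s_k = R·t_k = (-4*k**2 - 3*k + 1)/3**k.
Check: Δs_k = (8*k**2 - 2*k - 9)/(3*3**k). ✓

s_k = 3^{- k} \left(- 4 k^{2} - 3 k + 1\right)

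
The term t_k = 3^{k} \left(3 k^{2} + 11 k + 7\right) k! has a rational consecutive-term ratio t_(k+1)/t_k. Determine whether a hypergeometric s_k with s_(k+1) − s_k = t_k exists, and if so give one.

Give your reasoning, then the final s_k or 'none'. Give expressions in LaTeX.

s_k = 3^{k} \left(k + 2\right) k!

t_(k+1)/t_k = 3*(3*k**3 + 20*k**2 + 38*k + 21)/(3*k**2 + 11*k + 7).
Factor: A=3*k + 3; B=1; C=k**2 + 11*k/3 + 7/3.
Need (3*k + 3)·f(k+1) − (1)·f(k) = k**2 + 11*k/3 + 7/3.
deg f ≤ 1 (via 1,0,2).
Coefficient equations give f(k) = (k + 2)/3.
Get s_k = R·t_k = 3**k*(k + 2)*factorial(k) with R(k) = B(k−1)f(k)/C(k) = (k + 2)/(3*k**2 + 11*k + 7).
s_(k+1) − s_k = 3**k*(3*k**2 + 11*k + 7)*factorial(k) = t_k.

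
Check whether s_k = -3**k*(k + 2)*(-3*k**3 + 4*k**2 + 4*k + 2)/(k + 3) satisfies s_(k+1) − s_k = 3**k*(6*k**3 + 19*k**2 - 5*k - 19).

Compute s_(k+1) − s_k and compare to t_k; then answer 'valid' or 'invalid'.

Invalid: residual 3**k*(-6*k**4 - 34*k**3 - 56*k**2 + 30*k + 55)/(k**2 + 7*k + 12) ≠ 0.

s_(k+1) = 3**(k + 1)*(3*k**4 + 14*k**3 + 12*k**2 - 16*k - 21)/(k + 4)
s_(k+1) − s_k = 3**k*(6*k**5 + 55*k**4 + 166*k**3 + 118*k**2 - 163*k - 173)/(k**2 + 7*k + 12)
(s_(k+1) − s_k) − t_k = 3**k*(-6*k**4 - 34*k**3 - 56*k**2 + 30*k + 55)/(k**2 + 7*k + 12)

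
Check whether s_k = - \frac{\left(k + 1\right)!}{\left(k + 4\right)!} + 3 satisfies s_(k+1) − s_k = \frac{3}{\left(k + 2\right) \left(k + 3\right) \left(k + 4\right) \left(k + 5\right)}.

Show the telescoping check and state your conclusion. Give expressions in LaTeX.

Valid: the claim telescopes to t_k.

s_(k+1) = -factorial(k + 2)/factorial(k + 5) + 3
s_(k+1) − s_k = 3/((k + 2)*(k + 3)*(k + 4)*(k + 5))
(s_(k+1) − s_k) − t_k = 0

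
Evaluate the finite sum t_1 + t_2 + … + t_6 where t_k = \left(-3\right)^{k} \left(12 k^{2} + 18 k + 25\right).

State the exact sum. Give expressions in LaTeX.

Σ = 330216

Step 1: r(k) = 3*(-12*k**2 - 42*k - 55)/(12*k**2 + 18*k + 25).
Factor: A=-3; B=1; C=k**2 + 3*k/2 + 25/12.
Need (-3)·f(k+1) − (1)·f(k) = k**2 + 3*k/2 + 25/12.
Degrees (0,0,2) ⇒ d ≤ 2.
Coefficient equations give f(k) = -(3*k**2 + 4)/12.
Get s_k = R·t_k = (-3)**k*(-3*k**2 - 4) with R(k) = B(k−1)f(k)/C(k) = -(3*k**2 + 4)/(12*k**2 + 18*k + 25).
Δs = (-3)**k*(12*k**2 + 18*k + 25), as required.
Telescoping: Σ = s_(7) − s_(1) = 330237 − (21) = 330216.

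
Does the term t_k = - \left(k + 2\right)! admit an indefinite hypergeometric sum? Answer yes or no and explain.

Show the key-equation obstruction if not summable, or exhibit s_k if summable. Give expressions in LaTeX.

Compute t_(k+1)/t_k: get k + 3.
Normal form (A,B,C) = (k + 3, 1, 1).
Set up (k + 3)·f(k+1) − (1)·f(k) − (1) = 0.
Degrees (1,0,0) ⇒ d ≤ -1.
deg f ≤ -1 is impossible — no certificate.

No. Not Gosper-summable.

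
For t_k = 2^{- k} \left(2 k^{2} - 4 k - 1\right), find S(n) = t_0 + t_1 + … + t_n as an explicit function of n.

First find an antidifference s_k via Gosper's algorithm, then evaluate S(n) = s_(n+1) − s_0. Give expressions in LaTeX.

S(n) = 2^{- n} \left(2^{n + 1} - 2 n^{2} - 4 n - 3\right)

Step 1: r(k) = (2*k**2 - 3)/(2*(2*k**2 - 4*k - 1)).
So A=1/2 and B=1, with C=k**2 - 2*k - 1/2.
Set up (1/2)·f(k+1) − (1)·f(k) − (k**2 - 2*k - 1/2) = 0.
d = 2 from the (0,0,2) case.
Solve for f: f(k) = -2*k**2 - 1 (degree 2 ≤ 2).
Then R = B(k−1)f/C = -2*(2*k**2 + 1)/(2*k**2 - 4*k - 1), so s_k = R(k)·t_k = 2*(-2*k**2 - 1)/2**k.
Verify: (2*k**2 - 4*k - 1)/2**k matches t_k.
Telescope: S(n) = s_(n+1) − s_(0) = (-2*n**2 - 4*n - 3)/2**n − (-2) = (2**(n + 1) - 2*n**2 - 4*n - 3)/2**n.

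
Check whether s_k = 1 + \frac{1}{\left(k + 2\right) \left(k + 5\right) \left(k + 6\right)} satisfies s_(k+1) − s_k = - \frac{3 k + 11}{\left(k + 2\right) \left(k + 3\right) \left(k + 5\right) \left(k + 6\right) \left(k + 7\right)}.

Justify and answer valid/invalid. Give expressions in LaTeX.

s_(k+1) = 1 + 1/((k + 3)*(k + 6)*(k + 7))
s_(k+1) − s_k = ((k + 2)*(k + 5) - (k + 3)*(k + 7))/((k + 2)*(k + 3)*(k + 5)*(k + 6)*(k + 7))
(s_(k+1) − s_k) − t_k = 0

valid (s_(k+1) − s_k reduces to t_k)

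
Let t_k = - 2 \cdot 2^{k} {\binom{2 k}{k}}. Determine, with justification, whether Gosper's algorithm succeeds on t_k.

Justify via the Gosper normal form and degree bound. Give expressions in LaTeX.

No — key equation has no polynomial f.

Step 1: r(k) = 4*(2*k + 1)/(k + 1).
Normal form (A,B,C) = (8*k + 4, k + 1, 1).
Key eq: (8*k + 4)·f(k+1) = (k)·f(k) + (1).
Degrees (1,1,0) ⇒ d ≤ -1.
deg f ≤ -1 is impossible — no certificate.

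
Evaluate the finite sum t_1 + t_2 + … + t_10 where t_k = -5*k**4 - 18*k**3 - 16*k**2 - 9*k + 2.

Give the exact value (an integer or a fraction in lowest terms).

Compute t_(k+1)/t_k: get (5*k**4 + 38*k**3 + 100*k**2 + 115*k + 46)/(5*k**4 + 18*k**3 + 16*k**2 + 9*k - 2).
Normal form (A,B,C) = (1, 1, k**4 + 18*k**3/5 + 16*k**2/5 + 9*k/5 - 2/5).
f must satisfy (1)·f(k+1) − (1)·f(k) = k**4 + 18*k**3/5 + 16*k**2/5 + 9*k/5 - 2/5.
deg f ≤ 5 (via 0,0,4).
A polynomial solution: f(k) = k*(k**4 + 2*k**3 - 2*k**2 + k - 4)/5.
Certificate R = B(k−1)f/C = k*(k**4 + 2*k**3 - 2*k**2 + k - 4)/(5*k**4 + 18*k**3 + 16*k**2 + 9*k - 2) gives s_k = k*(-k**4 - 2*k**3 + 2*k**2 - k + 4).
s_(k+1) − s_k = -5*k**4 - 18*k**3 - 16*k**2 - 9*k + 2 = t_k.
Telescoping: Σ = s_(11) − s_(1) = -187748 − (2) = -187750.

Σ = -187750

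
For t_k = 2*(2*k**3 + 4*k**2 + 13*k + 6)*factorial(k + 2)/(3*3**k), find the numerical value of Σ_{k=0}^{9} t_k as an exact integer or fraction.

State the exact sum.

Ratio r(k) = (2*k**4 + 16*k**3 + 57*k**2 + 106*k + 75)/(3*(2*k**3 + 4*k**2 + 13*k + 6)).
Gosper form: A/B · C(k+1)/C(k) with A=k/3 + 1, B=1, C=k**3 + 2*k**2 + 13*k/2 + 3.
Set up (k/3 + 1)·f(k+1) − (1)·f(k) − (k**3 + 2*k**2 + 13*k/2 + 3) = 0.
Degrees (1,0,3) ⇒ d ≤ 2.
Solving with deg f ≤ 2: f(k) = 3*(2*k**2 - 1)/2.
So s_k = (B(k−1)f/C)·t_k = (3*(2*k**2 - 1)/(2*k**3 + 4*k**2 + 13*k + 6))·t_k = 2*(2*k**2 - 1)*factorial(k + 2)/3**k.
Check: Δs_k = 2*(2*k**3 + 4*k**2 + 13*k + 6)*factorial(k + 2)/(3*3**k). ✓
Evaluate s at k=10 and k=0: 784537600/243 and -4; difference 784538572/243.

Σ = 784538572/243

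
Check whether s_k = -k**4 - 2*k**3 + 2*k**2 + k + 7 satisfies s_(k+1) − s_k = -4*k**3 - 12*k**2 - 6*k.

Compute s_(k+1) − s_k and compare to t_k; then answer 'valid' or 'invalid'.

Valid: the claim telescopes to t_k.

s_(k+1) = -k**4 - 6*k**3 - 10*k**2 - 5*k + 7
s_(k+1) − s_k = 2*k*(-2*k**2 - 6*k - 3)
(s_(k+1) − s_k) − t_k = 0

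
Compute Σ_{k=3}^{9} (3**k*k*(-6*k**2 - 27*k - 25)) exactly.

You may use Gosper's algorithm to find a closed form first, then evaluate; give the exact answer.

Σ = -176377338

Ratio r(k) = 3*(6*k**3 + 45*k**2 + 97*k + 58)/(k*(6*k**2 + 27*k + 25)).
So A=3 and B=1, with C=k**3 + 9*k**2/2 + 25*k/6.
Solve (3)·f(k+1) − (1)·f(k) = k**3 + 9*k**2/2 + 25*k/6.
Bound: deg f ≤ 3.
Match coefficients ⇒ f(k) = (3*k**3 - k - 3)/6.
Certificate R = B(k−1)f/C = (3*k**3 - k - 3)/(k*(6*k**2 + 27*k + 25)) gives s_k = 3**k*(-3*k**3 + k + 3).
Δs = 3**k*k*(-6*k**2 - 27*k - 25), as required.
Σ_(k=3)^(9) t_k = s_(10) − s_(3) = -176379363 − (-2025) = -176377338.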